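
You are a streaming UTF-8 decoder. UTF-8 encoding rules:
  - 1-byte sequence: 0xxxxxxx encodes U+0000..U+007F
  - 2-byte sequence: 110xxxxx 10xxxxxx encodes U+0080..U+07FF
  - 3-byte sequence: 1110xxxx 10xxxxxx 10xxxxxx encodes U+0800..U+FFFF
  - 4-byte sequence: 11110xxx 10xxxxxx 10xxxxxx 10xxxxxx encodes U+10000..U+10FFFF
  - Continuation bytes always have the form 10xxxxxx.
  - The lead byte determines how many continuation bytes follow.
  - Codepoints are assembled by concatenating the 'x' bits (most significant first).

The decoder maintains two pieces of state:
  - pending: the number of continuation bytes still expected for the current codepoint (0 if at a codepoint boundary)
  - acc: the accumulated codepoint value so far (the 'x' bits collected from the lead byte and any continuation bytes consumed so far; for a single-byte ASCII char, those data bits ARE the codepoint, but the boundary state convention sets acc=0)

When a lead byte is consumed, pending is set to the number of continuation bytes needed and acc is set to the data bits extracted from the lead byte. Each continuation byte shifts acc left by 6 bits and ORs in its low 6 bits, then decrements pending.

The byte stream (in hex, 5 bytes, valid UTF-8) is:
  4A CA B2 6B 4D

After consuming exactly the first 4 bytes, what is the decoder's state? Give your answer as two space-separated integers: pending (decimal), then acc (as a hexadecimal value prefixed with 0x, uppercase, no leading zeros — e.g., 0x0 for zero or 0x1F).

Answer: 0 0x0

Derivation:
Byte[0]=4A: 1-byte. pending=0, acc=0x0
Byte[1]=CA: 2-byte lead. pending=1, acc=0xA
Byte[2]=B2: continuation. acc=(acc<<6)|0x32=0x2B2, pending=0
Byte[3]=6B: 1-byte. pending=0, acc=0x0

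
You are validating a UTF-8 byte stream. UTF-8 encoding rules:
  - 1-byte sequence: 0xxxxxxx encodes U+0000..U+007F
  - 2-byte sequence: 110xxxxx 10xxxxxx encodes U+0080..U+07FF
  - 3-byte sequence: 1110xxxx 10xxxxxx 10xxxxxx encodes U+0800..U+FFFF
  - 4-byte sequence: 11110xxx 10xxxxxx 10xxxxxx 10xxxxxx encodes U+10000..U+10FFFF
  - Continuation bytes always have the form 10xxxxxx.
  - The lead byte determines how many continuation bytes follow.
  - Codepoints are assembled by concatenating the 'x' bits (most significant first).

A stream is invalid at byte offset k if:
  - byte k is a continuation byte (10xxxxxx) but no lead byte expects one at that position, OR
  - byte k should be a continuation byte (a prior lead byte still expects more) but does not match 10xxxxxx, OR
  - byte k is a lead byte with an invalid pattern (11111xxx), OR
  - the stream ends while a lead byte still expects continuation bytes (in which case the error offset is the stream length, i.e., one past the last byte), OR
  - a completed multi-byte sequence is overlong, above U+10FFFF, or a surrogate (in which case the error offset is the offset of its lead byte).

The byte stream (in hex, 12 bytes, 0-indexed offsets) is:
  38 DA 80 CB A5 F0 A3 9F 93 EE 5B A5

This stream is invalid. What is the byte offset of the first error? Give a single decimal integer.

Answer: 10

Derivation:
Byte[0]=38: 1-byte ASCII. cp=U+0038
Byte[1]=DA: 2-byte lead, need 1 cont bytes. acc=0x1A
Byte[2]=80: continuation. acc=(acc<<6)|0x00=0x680
Completed: cp=U+0680 (starts at byte 1)
Byte[3]=CB: 2-byte lead, need 1 cont bytes. acc=0xB
Byte[4]=A5: continuation. acc=(acc<<6)|0x25=0x2E5
Completed: cp=U+02E5 (starts at byte 3)
Byte[5]=F0: 4-byte lead, need 3 cont bytes. acc=0x0
Byte[6]=A3: continuation. acc=(acc<<6)|0x23=0x23
Byte[7]=9F: continuation. acc=(acc<<6)|0x1F=0x8DF
Byte[8]=93: continuation. acc=(acc<<6)|0x13=0x237D3
Completed: cp=U+237D3 (starts at byte 5)
Byte[9]=EE: 3-byte lead, need 2 cont bytes. acc=0xE
Byte[10]=5B: expected 10xxxxxx continuation. INVALID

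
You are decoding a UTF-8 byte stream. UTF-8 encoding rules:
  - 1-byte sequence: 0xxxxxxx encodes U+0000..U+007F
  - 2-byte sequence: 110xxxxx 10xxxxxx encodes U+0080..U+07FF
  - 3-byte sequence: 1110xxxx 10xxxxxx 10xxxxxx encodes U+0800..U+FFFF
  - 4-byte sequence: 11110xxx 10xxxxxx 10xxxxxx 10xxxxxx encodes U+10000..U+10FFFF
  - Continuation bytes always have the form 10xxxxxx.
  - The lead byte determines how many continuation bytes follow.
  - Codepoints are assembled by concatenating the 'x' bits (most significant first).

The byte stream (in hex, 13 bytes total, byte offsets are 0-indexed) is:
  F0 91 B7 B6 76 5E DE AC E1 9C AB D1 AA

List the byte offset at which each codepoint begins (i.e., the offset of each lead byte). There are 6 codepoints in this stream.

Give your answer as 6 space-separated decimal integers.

Byte[0]=F0: 4-byte lead, need 3 cont bytes. acc=0x0
Byte[1]=91: continuation. acc=(acc<<6)|0x11=0x11
Byte[2]=B7: continuation. acc=(acc<<6)|0x37=0x477
Byte[3]=B6: continuation. acc=(acc<<6)|0x36=0x11DF6
Completed: cp=U+11DF6 (starts at byte 0)
Byte[4]=76: 1-byte ASCII. cp=U+0076
Byte[5]=5E: 1-byte ASCII. cp=U+005E
Byte[6]=DE: 2-byte lead, need 1 cont bytes. acc=0x1E
Byte[7]=AC: continuation. acc=(acc<<6)|0x2C=0x7AC
Completed: cp=U+07AC (starts at byte 6)
Byte[8]=E1: 3-byte lead, need 2 cont bytes. acc=0x1
Byte[9]=9C: continuation. acc=(acc<<6)|0x1C=0x5C
Byte[10]=AB: continuation. acc=(acc<<6)|0x2B=0x172B
Completed: cp=U+172B (starts at byte 8)
Byte[11]=D1: 2-byte lead, need 1 cont bytes. acc=0x11
Byte[12]=AA: continuation. acc=(acc<<6)|0x2A=0x46A
Completed: cp=U+046A (starts at byte 11)

Answer: 0 4 5 6 8 11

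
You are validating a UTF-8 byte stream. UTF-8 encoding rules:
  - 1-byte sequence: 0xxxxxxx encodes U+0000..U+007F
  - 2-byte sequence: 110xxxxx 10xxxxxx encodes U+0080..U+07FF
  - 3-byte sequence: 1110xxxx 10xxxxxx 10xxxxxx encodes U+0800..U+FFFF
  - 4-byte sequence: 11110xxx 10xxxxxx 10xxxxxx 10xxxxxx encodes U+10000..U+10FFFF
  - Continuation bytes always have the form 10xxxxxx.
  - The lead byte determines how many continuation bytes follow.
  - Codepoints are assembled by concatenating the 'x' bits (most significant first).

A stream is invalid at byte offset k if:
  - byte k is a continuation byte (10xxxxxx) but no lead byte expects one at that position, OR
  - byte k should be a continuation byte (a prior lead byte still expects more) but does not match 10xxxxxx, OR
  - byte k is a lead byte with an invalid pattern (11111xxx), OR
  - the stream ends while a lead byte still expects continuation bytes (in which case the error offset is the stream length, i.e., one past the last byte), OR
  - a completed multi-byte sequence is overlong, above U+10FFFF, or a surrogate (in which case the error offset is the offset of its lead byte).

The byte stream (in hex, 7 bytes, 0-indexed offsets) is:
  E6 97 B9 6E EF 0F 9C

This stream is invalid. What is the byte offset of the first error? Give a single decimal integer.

Byte[0]=E6: 3-byte lead, need 2 cont bytes. acc=0x6
Byte[1]=97: continuation. acc=(acc<<6)|0x17=0x197
Byte[2]=B9: continuation. acc=(acc<<6)|0x39=0x65F9
Completed: cp=U+65F9 (starts at byte 0)
Byte[3]=6E: 1-byte ASCII. cp=U+006E
Byte[4]=EF: 3-byte lead, need 2 cont bytes. acc=0xF
Byte[5]=0F: expected 10xxxxxx continuation. INVALID

Answer: 5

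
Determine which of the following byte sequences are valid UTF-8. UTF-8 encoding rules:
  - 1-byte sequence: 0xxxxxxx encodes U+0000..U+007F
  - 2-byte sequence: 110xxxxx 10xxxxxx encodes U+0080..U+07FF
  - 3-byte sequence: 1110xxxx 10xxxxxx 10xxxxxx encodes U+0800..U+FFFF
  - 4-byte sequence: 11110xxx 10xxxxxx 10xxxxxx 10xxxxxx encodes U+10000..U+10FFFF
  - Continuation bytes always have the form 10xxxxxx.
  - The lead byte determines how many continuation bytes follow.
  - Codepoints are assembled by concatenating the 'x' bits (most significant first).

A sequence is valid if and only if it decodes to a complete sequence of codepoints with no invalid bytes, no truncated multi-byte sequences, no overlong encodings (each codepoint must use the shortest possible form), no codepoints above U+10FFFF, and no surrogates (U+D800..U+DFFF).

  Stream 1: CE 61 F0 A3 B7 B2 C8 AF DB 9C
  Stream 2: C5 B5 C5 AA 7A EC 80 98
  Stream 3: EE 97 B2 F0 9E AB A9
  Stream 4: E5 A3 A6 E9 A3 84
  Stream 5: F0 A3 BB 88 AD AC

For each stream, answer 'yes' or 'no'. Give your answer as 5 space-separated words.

Answer: no yes yes yes no

Derivation:
Stream 1: error at byte offset 1. INVALID
Stream 2: decodes cleanly. VALID
Stream 3: decodes cleanly. VALID
Stream 4: decodes cleanly. VALID
Stream 5: error at byte offset 4. INVALID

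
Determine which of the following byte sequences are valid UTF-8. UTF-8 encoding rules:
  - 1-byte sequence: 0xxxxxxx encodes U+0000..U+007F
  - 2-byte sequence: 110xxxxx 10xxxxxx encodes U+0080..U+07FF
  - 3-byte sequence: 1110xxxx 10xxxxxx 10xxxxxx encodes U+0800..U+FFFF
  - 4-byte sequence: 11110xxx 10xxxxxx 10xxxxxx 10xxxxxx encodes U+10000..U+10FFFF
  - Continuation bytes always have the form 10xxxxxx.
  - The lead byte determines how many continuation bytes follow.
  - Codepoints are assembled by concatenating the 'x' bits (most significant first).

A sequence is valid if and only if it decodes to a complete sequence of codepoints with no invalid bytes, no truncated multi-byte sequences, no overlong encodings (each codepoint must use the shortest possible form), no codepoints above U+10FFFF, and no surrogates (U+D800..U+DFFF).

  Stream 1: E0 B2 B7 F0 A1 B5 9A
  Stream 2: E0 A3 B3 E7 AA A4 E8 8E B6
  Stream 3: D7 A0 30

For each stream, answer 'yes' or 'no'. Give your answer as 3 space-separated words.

Stream 1: decodes cleanly. VALID
Stream 2: decodes cleanly. VALID
Stream 3: decodes cleanly. VALID

Answer: yes yes yes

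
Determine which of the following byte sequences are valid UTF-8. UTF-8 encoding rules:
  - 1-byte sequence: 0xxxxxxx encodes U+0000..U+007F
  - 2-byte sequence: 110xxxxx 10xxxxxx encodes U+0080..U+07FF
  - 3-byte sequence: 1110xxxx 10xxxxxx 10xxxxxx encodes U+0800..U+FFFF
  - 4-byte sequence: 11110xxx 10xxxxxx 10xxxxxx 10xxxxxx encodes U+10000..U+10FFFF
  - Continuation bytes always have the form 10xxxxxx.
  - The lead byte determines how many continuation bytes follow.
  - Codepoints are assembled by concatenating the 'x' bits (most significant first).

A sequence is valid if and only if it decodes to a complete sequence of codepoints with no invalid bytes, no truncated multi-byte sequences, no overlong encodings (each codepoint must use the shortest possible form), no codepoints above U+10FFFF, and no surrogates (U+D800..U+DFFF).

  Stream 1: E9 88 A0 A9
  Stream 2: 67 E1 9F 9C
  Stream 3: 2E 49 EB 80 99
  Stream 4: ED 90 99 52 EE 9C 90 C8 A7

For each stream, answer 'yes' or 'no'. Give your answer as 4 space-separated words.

Answer: no yes yes yes

Derivation:
Stream 1: error at byte offset 3. INVALID
Stream 2: decodes cleanly. VALID
Stream 3: decodes cleanly. VALID
Stream 4: decodes cleanly. VALID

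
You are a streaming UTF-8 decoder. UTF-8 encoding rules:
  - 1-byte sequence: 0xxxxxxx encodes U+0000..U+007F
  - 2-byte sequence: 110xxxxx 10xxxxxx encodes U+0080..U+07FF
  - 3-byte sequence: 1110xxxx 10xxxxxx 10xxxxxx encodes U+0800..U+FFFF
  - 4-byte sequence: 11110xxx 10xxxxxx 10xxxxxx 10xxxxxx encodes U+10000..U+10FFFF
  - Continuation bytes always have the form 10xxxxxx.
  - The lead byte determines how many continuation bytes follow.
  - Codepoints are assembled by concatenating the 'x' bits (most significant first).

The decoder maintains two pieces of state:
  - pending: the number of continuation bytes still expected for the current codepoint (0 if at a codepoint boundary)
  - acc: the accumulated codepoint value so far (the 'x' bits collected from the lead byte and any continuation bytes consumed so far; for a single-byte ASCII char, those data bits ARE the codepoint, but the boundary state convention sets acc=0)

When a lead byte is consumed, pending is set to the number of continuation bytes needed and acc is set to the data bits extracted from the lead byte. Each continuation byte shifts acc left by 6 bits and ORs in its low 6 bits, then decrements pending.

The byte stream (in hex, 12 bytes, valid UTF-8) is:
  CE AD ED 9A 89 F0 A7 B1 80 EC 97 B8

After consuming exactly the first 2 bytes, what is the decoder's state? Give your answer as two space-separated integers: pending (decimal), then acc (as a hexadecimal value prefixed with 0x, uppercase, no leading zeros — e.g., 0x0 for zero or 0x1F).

Byte[0]=CE: 2-byte lead. pending=1, acc=0xE
Byte[1]=AD: continuation. acc=(acc<<6)|0x2D=0x3AD, pending=0

Answer: 0 0x3AD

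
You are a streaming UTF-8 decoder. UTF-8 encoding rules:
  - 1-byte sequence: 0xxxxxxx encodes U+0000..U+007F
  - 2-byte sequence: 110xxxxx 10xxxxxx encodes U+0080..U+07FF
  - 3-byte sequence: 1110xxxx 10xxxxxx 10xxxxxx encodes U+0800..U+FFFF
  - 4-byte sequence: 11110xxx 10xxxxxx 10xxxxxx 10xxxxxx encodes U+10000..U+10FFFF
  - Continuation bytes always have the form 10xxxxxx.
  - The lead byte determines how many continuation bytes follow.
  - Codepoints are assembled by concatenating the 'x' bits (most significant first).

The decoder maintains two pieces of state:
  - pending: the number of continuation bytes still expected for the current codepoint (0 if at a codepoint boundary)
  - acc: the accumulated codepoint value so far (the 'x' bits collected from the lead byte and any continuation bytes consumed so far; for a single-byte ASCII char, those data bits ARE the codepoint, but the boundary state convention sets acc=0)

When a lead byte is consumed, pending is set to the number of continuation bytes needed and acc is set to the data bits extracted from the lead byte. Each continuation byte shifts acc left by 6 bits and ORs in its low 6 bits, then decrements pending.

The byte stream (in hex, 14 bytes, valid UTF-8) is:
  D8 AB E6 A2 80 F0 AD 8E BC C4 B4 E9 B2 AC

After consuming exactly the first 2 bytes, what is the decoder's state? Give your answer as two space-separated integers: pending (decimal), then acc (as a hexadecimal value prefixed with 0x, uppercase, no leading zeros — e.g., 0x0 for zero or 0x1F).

Answer: 0 0x62B

Derivation:
Byte[0]=D8: 2-byte lead. pending=1, acc=0x18
Byte[1]=AB: continuation. acc=(acc<<6)|0x2B=0x62B, pending=0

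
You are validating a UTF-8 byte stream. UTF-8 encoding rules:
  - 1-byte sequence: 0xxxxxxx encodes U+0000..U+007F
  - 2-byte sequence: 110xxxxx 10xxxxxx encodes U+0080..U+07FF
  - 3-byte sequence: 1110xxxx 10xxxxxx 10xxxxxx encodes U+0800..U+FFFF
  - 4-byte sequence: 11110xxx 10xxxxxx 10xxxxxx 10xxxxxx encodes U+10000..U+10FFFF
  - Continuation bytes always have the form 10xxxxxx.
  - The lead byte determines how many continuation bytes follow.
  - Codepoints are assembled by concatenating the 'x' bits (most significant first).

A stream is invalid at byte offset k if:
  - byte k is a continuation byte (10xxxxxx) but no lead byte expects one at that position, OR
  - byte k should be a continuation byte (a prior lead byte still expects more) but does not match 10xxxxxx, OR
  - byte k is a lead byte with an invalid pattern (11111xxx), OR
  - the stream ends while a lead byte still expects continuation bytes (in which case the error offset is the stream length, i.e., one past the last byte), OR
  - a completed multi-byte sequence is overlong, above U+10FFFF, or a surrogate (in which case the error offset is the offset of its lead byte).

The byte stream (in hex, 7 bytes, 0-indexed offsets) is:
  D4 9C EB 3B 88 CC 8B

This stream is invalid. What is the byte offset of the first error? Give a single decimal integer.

Answer: 3

Derivation:
Byte[0]=D4: 2-byte lead, need 1 cont bytes. acc=0x14
Byte[1]=9C: continuation. acc=(acc<<6)|0x1C=0x51C
Completed: cp=U+051C (starts at byte 0)
Byte[2]=EB: 3-byte lead, need 2 cont bytes. acc=0xB
Byte[3]=3B: expected 10xxxxxx continuation. INVALID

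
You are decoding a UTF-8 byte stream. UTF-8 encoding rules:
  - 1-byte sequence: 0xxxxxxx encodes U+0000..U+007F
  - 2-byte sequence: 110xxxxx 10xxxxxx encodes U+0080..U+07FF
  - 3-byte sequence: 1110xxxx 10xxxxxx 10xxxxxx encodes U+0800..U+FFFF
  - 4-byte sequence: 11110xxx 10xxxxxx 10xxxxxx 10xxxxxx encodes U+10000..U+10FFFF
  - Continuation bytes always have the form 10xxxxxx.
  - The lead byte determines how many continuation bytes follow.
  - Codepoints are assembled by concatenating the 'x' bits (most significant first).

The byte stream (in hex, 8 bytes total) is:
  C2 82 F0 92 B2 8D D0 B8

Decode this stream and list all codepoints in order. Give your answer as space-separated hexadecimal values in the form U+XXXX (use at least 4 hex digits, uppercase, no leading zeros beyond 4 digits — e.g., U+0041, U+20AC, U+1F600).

Byte[0]=C2: 2-byte lead, need 1 cont bytes. acc=0x2
Byte[1]=82: continuation. acc=(acc<<6)|0x02=0x82
Completed: cp=U+0082 (starts at byte 0)
Byte[2]=F0: 4-byte lead, need 3 cont bytes. acc=0x0
Byte[3]=92: continuation. acc=(acc<<6)|0x12=0x12
Byte[4]=B2: continuation. acc=(acc<<6)|0x32=0x4B2
Byte[5]=8D: continuation. acc=(acc<<6)|0x0D=0x12C8D
Completed: cp=U+12C8D (starts at byte 2)
Byte[6]=D0: 2-byte lead, need 1 cont bytes. acc=0x10
Byte[7]=B8: continuation. acc=(acc<<6)|0x38=0x438
Completed: cp=U+0438 (starts at byte 6)

Answer: U+0082 U+12C8D U+0438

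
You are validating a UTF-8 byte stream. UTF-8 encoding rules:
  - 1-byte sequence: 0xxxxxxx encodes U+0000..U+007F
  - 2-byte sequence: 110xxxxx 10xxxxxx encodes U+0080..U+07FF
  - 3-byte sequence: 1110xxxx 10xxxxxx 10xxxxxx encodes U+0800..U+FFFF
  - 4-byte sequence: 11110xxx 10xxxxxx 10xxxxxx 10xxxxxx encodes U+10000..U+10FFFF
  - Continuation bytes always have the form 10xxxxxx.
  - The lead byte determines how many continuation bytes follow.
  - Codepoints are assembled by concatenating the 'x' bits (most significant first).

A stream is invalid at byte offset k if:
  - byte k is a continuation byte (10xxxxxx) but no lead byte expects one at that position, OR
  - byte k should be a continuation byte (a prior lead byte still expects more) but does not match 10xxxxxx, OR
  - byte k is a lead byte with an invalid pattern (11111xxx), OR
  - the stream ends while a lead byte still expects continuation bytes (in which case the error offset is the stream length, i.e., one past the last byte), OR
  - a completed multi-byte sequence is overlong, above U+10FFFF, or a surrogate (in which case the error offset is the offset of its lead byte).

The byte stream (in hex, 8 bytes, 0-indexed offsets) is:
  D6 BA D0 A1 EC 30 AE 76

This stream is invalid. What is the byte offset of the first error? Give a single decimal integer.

Answer: 5

Derivation:
Byte[0]=D6: 2-byte lead, need 1 cont bytes. acc=0x16
Byte[1]=BA: continuation. acc=(acc<<6)|0x3A=0x5BA
Completed: cp=U+05BA (starts at byte 0)
Byte[2]=D0: 2-byte lead, need 1 cont bytes. acc=0x10
Byte[3]=A1: continuation. acc=(acc<<6)|0x21=0x421
Completed: cp=U+0421 (starts at byte 2)
Byte[4]=EC: 3-byte lead, need 2 cont bytes. acc=0xC
Byte[5]=30: expected 10xxxxxx continuation. INVALID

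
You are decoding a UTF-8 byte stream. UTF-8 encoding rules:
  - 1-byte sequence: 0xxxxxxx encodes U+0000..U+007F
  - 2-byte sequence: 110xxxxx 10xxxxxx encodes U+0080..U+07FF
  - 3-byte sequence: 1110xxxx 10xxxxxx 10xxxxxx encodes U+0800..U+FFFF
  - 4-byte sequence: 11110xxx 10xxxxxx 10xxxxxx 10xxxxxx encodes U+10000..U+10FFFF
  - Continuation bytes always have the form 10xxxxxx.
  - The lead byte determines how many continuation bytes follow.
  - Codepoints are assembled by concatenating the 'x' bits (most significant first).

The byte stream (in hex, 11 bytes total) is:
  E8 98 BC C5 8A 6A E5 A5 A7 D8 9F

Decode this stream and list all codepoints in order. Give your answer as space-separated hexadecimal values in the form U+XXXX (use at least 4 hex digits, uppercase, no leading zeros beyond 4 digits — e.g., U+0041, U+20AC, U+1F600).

Byte[0]=E8: 3-byte lead, need 2 cont bytes. acc=0x8
Byte[1]=98: continuation. acc=(acc<<6)|0x18=0x218
Byte[2]=BC: continuation. acc=(acc<<6)|0x3C=0x863C
Completed: cp=U+863C (starts at byte 0)
Byte[3]=C5: 2-byte lead, need 1 cont bytes. acc=0x5
Byte[4]=8A: continuation. acc=(acc<<6)|0x0A=0x14A
Completed: cp=U+014A (starts at byte 3)
Byte[5]=6A: 1-byte ASCII. cp=U+006A
Byte[6]=E5: 3-byte lead, need 2 cont bytes. acc=0x5
Byte[7]=A5: continuation. acc=(acc<<6)|0x25=0x165
Byte[8]=A7: continuation. acc=(acc<<6)|0x27=0x5967
Completed: cp=U+5967 (starts at byte 6)
Byte[9]=D8: 2-byte lead, need 1 cont bytes. acc=0x18
Byte[10]=9F: continuation. acc=(acc<<6)|0x1F=0x61F
Completed: cp=U+061F (starts at byte 9)

Answer: U+863C U+014A U+006A U+5967 U+061F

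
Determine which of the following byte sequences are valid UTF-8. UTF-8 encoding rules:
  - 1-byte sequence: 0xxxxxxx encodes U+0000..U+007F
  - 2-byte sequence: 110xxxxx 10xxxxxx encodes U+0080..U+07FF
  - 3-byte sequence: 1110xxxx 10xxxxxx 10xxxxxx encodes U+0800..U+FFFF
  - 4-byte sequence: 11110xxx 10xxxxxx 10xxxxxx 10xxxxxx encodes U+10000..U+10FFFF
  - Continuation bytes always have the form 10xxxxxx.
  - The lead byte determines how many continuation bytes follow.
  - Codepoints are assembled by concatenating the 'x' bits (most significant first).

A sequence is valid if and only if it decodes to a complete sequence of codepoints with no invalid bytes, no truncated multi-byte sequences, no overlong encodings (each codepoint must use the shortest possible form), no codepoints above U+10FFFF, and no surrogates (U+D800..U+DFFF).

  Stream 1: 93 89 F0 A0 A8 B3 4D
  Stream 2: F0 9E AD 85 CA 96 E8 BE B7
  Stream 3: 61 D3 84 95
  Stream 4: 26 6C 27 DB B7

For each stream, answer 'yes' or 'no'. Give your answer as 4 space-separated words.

Answer: no yes no yes

Derivation:
Stream 1: error at byte offset 0. INVALID
Stream 2: decodes cleanly. VALID
Stream 3: error at byte offset 3. INVALID
Stream 4: decodes cleanly. VALID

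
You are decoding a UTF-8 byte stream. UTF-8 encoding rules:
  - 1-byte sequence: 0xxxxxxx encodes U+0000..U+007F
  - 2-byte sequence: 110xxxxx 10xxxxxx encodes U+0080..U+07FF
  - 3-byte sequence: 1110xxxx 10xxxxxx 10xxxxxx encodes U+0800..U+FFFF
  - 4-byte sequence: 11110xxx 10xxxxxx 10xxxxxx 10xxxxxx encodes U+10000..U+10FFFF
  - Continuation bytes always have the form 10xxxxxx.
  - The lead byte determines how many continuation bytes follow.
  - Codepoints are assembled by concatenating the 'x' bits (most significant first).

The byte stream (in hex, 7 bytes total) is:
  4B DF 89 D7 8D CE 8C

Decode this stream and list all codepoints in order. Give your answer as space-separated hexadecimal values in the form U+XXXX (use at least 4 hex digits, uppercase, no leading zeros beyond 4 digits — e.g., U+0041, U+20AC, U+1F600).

Byte[0]=4B: 1-byte ASCII. cp=U+004B
Byte[1]=DF: 2-byte lead, need 1 cont bytes. acc=0x1F
Byte[2]=89: continuation. acc=(acc<<6)|0x09=0x7C9
Completed: cp=U+07C9 (starts at byte 1)
Byte[3]=D7: 2-byte lead, need 1 cont bytes. acc=0x17
Byte[4]=8D: continuation. acc=(acc<<6)|0x0D=0x5CD
Completed: cp=U+05CD (starts at byte 3)
Byte[5]=CE: 2-byte lead, need 1 cont bytes. acc=0xE
Byte[6]=8C: continuation. acc=(acc<<6)|0x0C=0x38C
Completed: cp=U+038C (starts at byte 5)

Answer: U+004B U+07C9 U+05CD U+038C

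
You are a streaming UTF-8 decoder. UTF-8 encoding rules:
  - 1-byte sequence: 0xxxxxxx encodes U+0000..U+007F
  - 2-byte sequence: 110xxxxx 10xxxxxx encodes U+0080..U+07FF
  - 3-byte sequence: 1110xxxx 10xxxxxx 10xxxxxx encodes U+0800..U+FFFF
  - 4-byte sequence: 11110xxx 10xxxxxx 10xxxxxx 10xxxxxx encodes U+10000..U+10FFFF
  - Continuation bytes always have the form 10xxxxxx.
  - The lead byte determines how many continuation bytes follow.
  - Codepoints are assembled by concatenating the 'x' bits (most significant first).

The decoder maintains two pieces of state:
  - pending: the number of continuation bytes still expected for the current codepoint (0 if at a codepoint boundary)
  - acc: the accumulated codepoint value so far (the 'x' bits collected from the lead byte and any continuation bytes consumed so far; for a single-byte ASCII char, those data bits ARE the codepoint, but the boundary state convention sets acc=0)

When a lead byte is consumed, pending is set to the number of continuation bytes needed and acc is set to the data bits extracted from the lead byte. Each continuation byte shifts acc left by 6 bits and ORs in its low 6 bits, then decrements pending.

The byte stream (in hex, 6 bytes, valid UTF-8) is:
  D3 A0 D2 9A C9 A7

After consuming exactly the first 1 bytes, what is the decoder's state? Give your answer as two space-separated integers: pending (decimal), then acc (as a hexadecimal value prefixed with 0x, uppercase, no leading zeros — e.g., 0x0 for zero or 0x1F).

Answer: 1 0x13

Derivation:
Byte[0]=D3: 2-byte lead. pending=1, acc=0x13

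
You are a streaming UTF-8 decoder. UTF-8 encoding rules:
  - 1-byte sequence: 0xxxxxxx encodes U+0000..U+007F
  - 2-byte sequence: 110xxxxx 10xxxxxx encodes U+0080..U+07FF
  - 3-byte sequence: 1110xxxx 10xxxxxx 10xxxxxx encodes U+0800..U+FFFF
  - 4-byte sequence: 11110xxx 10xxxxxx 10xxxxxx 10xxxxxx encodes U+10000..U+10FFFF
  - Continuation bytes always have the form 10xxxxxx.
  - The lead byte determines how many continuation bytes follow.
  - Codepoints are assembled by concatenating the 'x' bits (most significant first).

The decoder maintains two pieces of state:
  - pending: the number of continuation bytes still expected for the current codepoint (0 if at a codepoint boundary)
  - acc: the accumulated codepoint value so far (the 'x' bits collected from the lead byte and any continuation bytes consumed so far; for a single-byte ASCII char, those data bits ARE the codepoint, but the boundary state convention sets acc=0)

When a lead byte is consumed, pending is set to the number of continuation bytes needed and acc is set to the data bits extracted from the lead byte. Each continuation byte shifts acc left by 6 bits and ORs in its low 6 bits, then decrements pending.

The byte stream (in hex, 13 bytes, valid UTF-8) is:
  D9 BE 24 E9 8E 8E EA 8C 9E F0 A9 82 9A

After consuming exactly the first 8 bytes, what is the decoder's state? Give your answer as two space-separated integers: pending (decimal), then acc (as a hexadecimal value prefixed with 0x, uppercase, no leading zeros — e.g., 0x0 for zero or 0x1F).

Byte[0]=D9: 2-byte lead. pending=1, acc=0x19
Byte[1]=BE: continuation. acc=(acc<<6)|0x3E=0x67E, pending=0
Byte[2]=24: 1-byte. pending=0, acc=0x0
Byte[3]=E9: 3-byte lead. pending=2, acc=0x9
Byte[4]=8E: continuation. acc=(acc<<6)|0x0E=0x24E, pending=1
Byte[5]=8E: continuation. acc=(acc<<6)|0x0E=0x938E, pending=0
Byte[6]=EA: 3-byte lead. pending=2, acc=0xA
Byte[7]=8C: continuation. acc=(acc<<6)|0x0C=0x28C, pending=1

Answer: 1 0x28C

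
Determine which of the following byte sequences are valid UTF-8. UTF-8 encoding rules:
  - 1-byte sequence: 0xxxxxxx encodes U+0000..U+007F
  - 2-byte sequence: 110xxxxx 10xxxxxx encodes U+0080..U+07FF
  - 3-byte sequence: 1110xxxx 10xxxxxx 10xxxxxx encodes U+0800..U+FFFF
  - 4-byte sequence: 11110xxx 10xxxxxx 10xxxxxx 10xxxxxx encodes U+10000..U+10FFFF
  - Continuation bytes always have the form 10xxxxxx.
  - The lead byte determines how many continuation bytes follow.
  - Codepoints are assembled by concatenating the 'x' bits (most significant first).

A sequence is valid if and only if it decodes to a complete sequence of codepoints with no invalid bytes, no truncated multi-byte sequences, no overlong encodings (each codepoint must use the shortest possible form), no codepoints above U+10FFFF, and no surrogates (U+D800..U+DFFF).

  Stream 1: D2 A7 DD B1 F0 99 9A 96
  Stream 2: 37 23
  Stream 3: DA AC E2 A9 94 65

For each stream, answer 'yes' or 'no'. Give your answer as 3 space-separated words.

Stream 1: decodes cleanly. VALID
Stream 2: decodes cleanly. VALID
Stream 3: decodes cleanly. VALID

Answer: yes yes yes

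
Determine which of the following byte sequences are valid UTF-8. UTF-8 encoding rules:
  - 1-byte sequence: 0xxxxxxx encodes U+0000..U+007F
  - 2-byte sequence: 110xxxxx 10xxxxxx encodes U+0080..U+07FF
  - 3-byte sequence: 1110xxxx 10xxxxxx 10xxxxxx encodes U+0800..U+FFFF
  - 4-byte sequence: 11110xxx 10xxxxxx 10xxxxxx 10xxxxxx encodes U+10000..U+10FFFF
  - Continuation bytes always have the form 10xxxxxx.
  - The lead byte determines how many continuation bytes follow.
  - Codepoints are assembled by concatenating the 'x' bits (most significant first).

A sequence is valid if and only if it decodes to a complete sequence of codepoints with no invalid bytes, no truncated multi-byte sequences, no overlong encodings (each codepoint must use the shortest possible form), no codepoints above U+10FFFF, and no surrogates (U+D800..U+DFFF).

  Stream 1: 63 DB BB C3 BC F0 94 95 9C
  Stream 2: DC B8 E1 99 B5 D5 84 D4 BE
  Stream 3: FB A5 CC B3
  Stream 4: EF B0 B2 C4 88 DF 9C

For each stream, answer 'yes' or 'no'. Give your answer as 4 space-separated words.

Stream 1: decodes cleanly. VALID
Stream 2: decodes cleanly. VALID
Stream 3: error at byte offset 0. INVALID
Stream 4: decodes cleanly. VALID

Answer: yes yes no yes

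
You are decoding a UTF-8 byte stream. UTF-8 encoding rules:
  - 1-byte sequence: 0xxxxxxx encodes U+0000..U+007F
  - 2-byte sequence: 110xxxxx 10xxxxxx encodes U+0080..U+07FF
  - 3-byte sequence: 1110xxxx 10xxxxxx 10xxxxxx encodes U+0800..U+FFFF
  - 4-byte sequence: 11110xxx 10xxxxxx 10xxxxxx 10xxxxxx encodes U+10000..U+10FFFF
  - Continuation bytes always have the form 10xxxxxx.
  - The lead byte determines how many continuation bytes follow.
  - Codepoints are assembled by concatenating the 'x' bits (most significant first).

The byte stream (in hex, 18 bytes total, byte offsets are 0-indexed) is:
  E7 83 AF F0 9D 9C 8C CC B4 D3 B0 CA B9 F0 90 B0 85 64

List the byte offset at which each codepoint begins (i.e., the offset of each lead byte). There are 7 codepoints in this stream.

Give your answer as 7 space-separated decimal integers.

Answer: 0 3 7 9 11 13 17

Derivation:
Byte[0]=E7: 3-byte lead, need 2 cont bytes. acc=0x7
Byte[1]=83: continuation. acc=(acc<<6)|0x03=0x1C3
Byte[2]=AF: continuation. acc=(acc<<6)|0x2F=0x70EF
Completed: cp=U+70EF (starts at byte 0)
Byte[3]=F0: 4-byte lead, need 3 cont bytes. acc=0x0
Byte[4]=9D: continuation. acc=(acc<<6)|0x1D=0x1D
Byte[5]=9C: continuation. acc=(acc<<6)|0x1C=0x75C
Byte[6]=8C: continuation. acc=(acc<<6)|0x0C=0x1D70C
Completed: cp=U+1D70C (starts at byte 3)
Byte[7]=CC: 2-byte lead, need 1 cont bytes. acc=0xC
Byte[8]=B4: continuation. acc=(acc<<6)|0x34=0x334
Completed: cp=U+0334 (starts at byte 7)
Byte[9]=D3: 2-byte lead, need 1 cont bytes. acc=0x13
Byte[10]=B0: continuation. acc=(acc<<6)|0x30=0x4F0
Completed: cp=U+04F0 (starts at byte 9)
Byte[11]=CA: 2-byte lead, need 1 cont bytes. acc=0xA
Byte[12]=B9: continuation. acc=(acc<<6)|0x39=0x2B9
Completed: cp=U+02B9 (starts at byte 11)
Byte[13]=F0: 4-byte lead, need 3 cont bytes. acc=0x0
Byte[14]=90: continuation. acc=(acc<<6)|0x10=0x10
Byte[15]=B0: continuation. acc=(acc<<6)|0x30=0x430
Byte[16]=85: continuation. acc=(acc<<6)|0x05=0x10C05
Completed: cp=U+10C05 (starts at byte 13)
Byte[17]=64: 1-byte ASCII. cp=U+0064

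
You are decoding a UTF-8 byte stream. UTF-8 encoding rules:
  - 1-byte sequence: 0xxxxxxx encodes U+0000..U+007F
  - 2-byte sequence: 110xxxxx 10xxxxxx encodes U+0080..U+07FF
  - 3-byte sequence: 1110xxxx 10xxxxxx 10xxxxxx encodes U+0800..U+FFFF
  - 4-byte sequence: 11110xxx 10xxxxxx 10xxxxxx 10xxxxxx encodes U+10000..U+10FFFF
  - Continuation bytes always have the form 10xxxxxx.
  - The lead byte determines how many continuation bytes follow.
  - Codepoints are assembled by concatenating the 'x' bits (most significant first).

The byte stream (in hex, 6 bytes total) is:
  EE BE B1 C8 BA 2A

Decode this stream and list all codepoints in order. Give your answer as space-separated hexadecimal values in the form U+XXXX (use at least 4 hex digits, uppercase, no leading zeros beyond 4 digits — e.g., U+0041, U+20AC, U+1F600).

Answer: U+EFB1 U+023A U+002A

Derivation:
Byte[0]=EE: 3-byte lead, need 2 cont bytes. acc=0xE
Byte[1]=BE: continuation. acc=(acc<<6)|0x3E=0x3BE
Byte[2]=B1: continuation. acc=(acc<<6)|0x31=0xEFB1
Completed: cp=U+EFB1 (starts at byte 0)
Byte[3]=C8: 2-byte lead, need 1 cont bytes. acc=0x8
Byte[4]=BA: continuation. acc=(acc<<6)|0x3A=0x23A
Completed: cp=U+023A (starts at byte 3)
Byte[5]=2A: 1-byte ASCII. cp=U+002A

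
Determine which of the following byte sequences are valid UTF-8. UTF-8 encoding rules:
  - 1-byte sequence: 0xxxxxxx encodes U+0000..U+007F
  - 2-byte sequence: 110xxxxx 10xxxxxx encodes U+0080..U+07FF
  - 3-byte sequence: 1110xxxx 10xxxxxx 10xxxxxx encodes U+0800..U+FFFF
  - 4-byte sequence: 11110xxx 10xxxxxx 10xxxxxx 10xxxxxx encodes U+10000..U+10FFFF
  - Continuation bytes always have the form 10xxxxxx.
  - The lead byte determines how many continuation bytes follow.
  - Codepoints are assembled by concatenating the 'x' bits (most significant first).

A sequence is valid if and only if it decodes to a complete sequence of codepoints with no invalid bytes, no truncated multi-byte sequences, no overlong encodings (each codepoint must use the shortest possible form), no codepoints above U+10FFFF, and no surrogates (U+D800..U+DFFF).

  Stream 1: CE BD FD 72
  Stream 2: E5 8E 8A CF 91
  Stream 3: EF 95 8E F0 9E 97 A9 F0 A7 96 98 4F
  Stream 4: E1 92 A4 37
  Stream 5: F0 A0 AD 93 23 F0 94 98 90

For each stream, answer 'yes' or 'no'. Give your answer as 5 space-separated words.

Answer: no yes yes yes yes

Derivation:
Stream 1: error at byte offset 2. INVALID
Stream 2: decodes cleanly. VALID
Stream 3: decodes cleanly. VALID
Stream 4: decodes cleanly. VALID
Stream 5: decodes cleanly. VALID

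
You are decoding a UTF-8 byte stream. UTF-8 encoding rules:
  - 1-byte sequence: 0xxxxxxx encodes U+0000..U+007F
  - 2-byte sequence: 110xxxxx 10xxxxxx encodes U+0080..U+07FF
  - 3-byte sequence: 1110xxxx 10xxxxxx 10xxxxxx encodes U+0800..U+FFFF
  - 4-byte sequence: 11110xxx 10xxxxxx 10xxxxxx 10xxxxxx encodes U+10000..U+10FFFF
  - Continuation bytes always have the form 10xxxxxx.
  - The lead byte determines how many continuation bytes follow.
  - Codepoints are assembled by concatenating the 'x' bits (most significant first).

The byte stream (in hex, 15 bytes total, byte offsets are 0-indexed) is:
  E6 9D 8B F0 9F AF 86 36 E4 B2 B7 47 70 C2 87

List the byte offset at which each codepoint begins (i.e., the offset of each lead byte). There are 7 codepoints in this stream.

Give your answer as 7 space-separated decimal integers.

Byte[0]=E6: 3-byte lead, need 2 cont bytes. acc=0x6
Byte[1]=9D: continuation. acc=(acc<<6)|0x1D=0x19D
Byte[2]=8B: continuation. acc=(acc<<6)|0x0B=0x674B
Completed: cp=U+674B (starts at byte 0)
Byte[3]=F0: 4-byte lead, need 3 cont bytes. acc=0x0
Byte[4]=9F: continuation. acc=(acc<<6)|0x1F=0x1F
Byte[5]=AF: continuation. acc=(acc<<6)|0x2F=0x7EF
Byte[6]=86: continuation. acc=(acc<<6)|0x06=0x1FBC6
Completed: cp=U+1FBC6 (starts at byte 3)
Byte[7]=36: 1-byte ASCII. cp=U+0036
Byte[8]=E4: 3-byte lead, need 2 cont bytes. acc=0x4
Byte[9]=B2: continuation. acc=(acc<<6)|0x32=0x132
Byte[10]=B7: continuation. acc=(acc<<6)|0x37=0x4CB7
Completed: cp=U+4CB7 (starts at byte 8)
Byte[11]=47: 1-byte ASCII. cp=U+0047
Byte[12]=70: 1-byte ASCII. cp=U+0070
Byte[13]=C2: 2-byte lead, need 1 cont bytes. acc=0x2
Byte[14]=87: continuation. acc=(acc<<6)|0x07=0x87
Completed: cp=U+0087 (starts at byte 13)

Answer: 0 3 7 8 11 12 13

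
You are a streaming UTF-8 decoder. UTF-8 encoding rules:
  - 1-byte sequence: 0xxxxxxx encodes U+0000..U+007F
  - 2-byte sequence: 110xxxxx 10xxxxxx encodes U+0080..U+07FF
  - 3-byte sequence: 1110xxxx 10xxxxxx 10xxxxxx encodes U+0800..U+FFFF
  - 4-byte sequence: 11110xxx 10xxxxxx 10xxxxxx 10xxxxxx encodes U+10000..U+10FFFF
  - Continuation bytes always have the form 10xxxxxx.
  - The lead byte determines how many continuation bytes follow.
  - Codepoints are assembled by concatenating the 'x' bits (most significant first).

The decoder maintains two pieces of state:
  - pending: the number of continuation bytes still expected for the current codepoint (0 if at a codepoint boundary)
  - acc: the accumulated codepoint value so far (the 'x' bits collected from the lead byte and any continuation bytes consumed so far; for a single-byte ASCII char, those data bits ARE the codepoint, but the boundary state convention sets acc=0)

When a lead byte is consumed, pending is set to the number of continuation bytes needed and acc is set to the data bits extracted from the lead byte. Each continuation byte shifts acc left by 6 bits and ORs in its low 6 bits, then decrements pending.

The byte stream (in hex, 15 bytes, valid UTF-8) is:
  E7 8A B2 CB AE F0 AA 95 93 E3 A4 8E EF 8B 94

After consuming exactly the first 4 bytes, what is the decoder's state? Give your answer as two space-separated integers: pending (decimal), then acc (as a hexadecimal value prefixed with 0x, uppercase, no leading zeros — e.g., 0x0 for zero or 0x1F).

Answer: 1 0xB

Derivation:
Byte[0]=E7: 3-byte lead. pending=2, acc=0x7
Byte[1]=8A: continuation. acc=(acc<<6)|0x0A=0x1CA, pending=1
Byte[2]=B2: continuation. acc=(acc<<6)|0x32=0x72B2, pending=0
Byte[3]=CB: 2-byte lead. pending=1, acc=0xB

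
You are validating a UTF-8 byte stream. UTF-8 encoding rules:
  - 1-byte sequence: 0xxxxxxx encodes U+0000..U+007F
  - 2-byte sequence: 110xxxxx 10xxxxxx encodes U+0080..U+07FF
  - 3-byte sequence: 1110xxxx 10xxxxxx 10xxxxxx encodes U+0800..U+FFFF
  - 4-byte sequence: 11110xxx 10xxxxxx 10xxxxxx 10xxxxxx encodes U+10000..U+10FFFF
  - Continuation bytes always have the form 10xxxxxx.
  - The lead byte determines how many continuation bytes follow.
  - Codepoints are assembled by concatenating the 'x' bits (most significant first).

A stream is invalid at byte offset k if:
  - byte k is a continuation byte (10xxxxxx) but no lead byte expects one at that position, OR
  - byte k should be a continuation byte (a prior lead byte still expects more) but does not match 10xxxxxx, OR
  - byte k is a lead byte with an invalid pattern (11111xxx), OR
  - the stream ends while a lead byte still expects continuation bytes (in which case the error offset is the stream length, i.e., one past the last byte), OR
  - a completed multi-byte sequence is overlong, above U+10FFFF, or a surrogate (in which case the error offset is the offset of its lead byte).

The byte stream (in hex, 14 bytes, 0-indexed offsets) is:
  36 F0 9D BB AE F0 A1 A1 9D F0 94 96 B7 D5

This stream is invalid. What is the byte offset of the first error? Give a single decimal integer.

Answer: 14

Derivation:
Byte[0]=36: 1-byte ASCII. cp=U+0036
Byte[1]=F0: 4-byte lead, need 3 cont bytes. acc=0x0
Byte[2]=9D: continuation. acc=(acc<<6)|0x1D=0x1D
Byte[3]=BB: continuation. acc=(acc<<6)|0x3B=0x77B
Byte[4]=AE: continuation. acc=(acc<<6)|0x2E=0x1DEEE
Completed: cp=U+1DEEE (starts at byte 1)
Byte[5]=F0: 4-byte lead, need 3 cont bytes. acc=0x0
Byte[6]=A1: continuation. acc=(acc<<6)|0x21=0x21
Byte[7]=A1: continuation. acc=(acc<<6)|0x21=0x861
Byte[8]=9D: continuation. acc=(acc<<6)|0x1D=0x2185D
Completed: cp=U+2185D (starts at byte 5)
Byte[9]=F0: 4-byte lead, need 3 cont bytes. acc=0x0
Byte[10]=94: continuation. acc=(acc<<6)|0x14=0x14
Byte[11]=96: continuation. acc=(acc<<6)|0x16=0x516
Byte[12]=B7: continuation. acc=(acc<<6)|0x37=0x145B7
Completed: cp=U+145B7 (starts at byte 9)
Byte[13]=D5: 2-byte lead, need 1 cont bytes. acc=0x15
Byte[14]: stream ended, expected continuation. INVALID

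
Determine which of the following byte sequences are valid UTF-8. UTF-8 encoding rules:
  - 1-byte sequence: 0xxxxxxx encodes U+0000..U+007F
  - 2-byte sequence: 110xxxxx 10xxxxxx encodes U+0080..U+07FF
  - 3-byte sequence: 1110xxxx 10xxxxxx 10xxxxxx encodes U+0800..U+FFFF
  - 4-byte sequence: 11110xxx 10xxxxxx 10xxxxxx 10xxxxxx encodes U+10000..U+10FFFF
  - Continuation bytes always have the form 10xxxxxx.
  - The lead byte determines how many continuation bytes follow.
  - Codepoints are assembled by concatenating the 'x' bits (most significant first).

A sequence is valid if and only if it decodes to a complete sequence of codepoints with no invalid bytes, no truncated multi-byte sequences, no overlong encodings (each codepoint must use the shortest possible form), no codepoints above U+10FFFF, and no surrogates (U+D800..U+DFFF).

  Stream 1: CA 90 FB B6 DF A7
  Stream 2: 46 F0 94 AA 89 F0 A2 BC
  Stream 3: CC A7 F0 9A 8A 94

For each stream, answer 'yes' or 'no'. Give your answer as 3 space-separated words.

Answer: no no yes

Derivation:
Stream 1: error at byte offset 2. INVALID
Stream 2: error at byte offset 8. INVALID
Stream 3: decodes cleanly. VALID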